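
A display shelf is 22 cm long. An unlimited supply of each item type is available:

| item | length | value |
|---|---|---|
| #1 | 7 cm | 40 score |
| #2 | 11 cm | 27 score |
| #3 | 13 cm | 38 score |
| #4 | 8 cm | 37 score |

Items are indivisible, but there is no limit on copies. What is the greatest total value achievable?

120 score

Best value-per-unit is #1 at 40/7, and filling with it alone uses length 3×7=21. No mix of the others beats 3×40 = 120.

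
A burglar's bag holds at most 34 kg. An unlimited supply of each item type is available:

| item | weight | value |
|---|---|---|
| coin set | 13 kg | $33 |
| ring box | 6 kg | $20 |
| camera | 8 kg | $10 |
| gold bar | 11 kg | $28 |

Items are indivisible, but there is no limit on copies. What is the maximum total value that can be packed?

Best value-per-unit is ring box at 20/6, and filling with it alone uses weight 5×6=30. No mix of the others beats 5×20 = 100.

$100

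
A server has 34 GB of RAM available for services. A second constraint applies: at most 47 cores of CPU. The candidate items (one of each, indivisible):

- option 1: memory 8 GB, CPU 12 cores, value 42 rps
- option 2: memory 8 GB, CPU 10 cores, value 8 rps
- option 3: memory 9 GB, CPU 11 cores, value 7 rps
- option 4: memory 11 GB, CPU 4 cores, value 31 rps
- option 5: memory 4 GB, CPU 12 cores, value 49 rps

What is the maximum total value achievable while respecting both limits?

130 rps

Feasible sets respecting both limits:
- option 1+option 2+option 4+option 5: memory 31, CPU 38, value 130
- option 1+option 3+option 4+option 5: memory 32, CPU 39, value 129
- option 1+option 4+option 5: memory 23, CPU 28, value 122
- option 1+option 2+option 3+option 5: memory 29, CPU 45, value 106
Best: 130 rps.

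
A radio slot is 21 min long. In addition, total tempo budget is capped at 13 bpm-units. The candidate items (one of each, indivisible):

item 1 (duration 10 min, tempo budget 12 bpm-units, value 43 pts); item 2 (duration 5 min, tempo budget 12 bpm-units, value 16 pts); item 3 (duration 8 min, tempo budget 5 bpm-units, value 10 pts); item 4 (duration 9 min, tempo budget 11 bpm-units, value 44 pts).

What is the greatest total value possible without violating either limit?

Feasible sets respecting both limits:
- item 4: duration 9, tempo budget 11, value 44
- item 1: duration 10, tempo budget 12, value 43
- item 2: duration 5, tempo budget 12, value 16
- item 3: duration 8, tempo budget 5, value 10
Best: 44 pts.

44 pts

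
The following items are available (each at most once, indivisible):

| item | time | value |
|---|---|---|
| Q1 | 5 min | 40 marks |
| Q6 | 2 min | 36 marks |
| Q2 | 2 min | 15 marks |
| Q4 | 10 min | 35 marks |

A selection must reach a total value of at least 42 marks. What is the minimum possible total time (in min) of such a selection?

Subsets with value ≥ 42, sorted by total time:
- Q6+Q2: time 4, value 51
- Q1+Q6: time 7, value 76
- Q1+Q2: time 7, value 55
- Q1+Q6+Q2: time 9, value 91
Minimum time: 4 min.

4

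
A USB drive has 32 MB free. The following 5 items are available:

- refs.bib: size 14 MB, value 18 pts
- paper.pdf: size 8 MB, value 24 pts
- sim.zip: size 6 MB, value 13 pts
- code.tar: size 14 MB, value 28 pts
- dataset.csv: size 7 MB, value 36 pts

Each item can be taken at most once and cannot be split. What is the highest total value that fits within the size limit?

88 pts

Check high-value combinations within 32 MB:
- paper.pdf+code.tar+dataset.csv: size 8+14+7=29, value 24+28+36=88
- refs.bib+paper.pdf+dataset.csv: size 14+8+7=29, value 18+24+36=78
- sim.zip+code.tar+dataset.csv: size 6+14+7=27, value 13+28+36=77
- paper.pdf+sim.zip+dataset.csv: size 8+6+7=21, value 24+13+36=73
- refs.bib+sim.zip+dataset.csv: size 14+6+7=27, value 18+13+36=67
Best: 88 pts.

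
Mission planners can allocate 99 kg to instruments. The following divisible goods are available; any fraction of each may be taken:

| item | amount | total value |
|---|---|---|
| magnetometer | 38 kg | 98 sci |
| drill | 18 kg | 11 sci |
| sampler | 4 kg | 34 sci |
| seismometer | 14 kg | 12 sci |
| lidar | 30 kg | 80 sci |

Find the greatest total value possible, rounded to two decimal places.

231.94

Take in order of value per unit:
- sampler (34/4 per unit): all 4 → value 34, running total 34.00
- lidar (80/30 per unit): all 30 → value 80, running total 114.00
- magnetometer (98/38 per unit): all 38 → value 98, running total 212.00
- seismometer (12/14 per unit): all 14 → value 12, running total 224.00
- drill (11/18 per unit): 13 of 18 → value 13×11/18 = 7.9444, running total 231.94
Total 231.94.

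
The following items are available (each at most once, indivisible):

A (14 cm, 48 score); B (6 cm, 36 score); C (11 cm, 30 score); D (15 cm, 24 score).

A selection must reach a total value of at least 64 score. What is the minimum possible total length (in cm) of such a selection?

Subsets with value ≥ 64, sorted by total length:
- B+C: length 17, value 66
- A+B: length 20, value 84
- A+C: length 25, value 78
Minimum length: 17 cm.

17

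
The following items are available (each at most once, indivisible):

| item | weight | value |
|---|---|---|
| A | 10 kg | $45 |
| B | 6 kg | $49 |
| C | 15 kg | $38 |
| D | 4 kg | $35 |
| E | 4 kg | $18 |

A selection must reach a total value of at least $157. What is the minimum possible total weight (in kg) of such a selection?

Subsets with value ≥ 157, sorted by total weight:
- A+B+C+D: weight 35, value 167
- A+B+C+D+E: weight 39, value 185
Minimum weight: 35 kg.

35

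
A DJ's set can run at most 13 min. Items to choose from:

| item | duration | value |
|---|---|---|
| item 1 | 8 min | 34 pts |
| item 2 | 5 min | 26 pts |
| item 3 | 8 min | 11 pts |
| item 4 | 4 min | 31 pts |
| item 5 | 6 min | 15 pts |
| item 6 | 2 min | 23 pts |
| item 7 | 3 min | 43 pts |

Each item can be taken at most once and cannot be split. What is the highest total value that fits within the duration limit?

100 pts

Check high-value combinations within 13 min:
- item 2+item 4+item 7: duration 5+4+3=12, value 26+31+43=100
- item 1+item 6+item 7: duration 8+2+3=13, value 34+23+43=100
- item 4+item 6+item 7: duration 4+2+3=9, value 31+23+43=97
Best: 100 pts.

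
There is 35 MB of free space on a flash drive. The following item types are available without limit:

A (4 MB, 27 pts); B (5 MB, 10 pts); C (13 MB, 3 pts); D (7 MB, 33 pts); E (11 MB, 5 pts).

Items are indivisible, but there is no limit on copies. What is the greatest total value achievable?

Best value-per-unit is A at 27/4; filling with it alone gives 8×27 = 216.
Optimal mix: 7×A + 1×D → size 35, value 222.

222 pts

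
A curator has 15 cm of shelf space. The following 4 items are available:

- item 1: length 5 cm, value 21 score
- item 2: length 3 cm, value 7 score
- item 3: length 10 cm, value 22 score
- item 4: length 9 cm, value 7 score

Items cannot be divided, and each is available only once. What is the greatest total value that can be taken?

43 score

Check high-value combinations within 15 cm:
- item 1+item 3: length 5+10=15, value 21+22=43
- item 2+item 3: length 3+10=13, value 7+22=29
- item 1+item 2: length 5+3=8, value 21+7=28
- item 1+item 4: length 5+9=14, value 21+7=28
Best: 43 score.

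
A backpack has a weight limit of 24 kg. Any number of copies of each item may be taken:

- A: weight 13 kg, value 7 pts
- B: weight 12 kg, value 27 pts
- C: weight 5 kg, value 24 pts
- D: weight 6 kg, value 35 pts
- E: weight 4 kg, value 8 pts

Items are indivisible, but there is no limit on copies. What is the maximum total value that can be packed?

Best value-per-unit is D at 35/6, and filling with it alone uses weight 4×6=24. No mix of the others beats 4×35 = 140.

140 pts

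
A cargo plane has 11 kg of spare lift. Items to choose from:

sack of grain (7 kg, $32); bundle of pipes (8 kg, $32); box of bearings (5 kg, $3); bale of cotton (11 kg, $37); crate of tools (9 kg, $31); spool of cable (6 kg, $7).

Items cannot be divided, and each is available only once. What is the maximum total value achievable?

$37

Check high-value combinations within 11 kg:
- bale of cotton: weight 11, value 37
- sack of grain: weight 7, value 32
- bundle of pipes: weight 8, value 32
- crate of tools: weight 9, value 31
- box of bearings+spool of cable: weight 5+6=11, value 3+7=10
Best: $37.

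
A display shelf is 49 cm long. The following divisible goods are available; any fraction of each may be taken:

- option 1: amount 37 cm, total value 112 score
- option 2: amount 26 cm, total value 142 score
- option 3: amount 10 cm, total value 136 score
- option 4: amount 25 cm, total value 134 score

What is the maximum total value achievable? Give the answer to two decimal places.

347.68

Take in order of value per unit:
- option 3 (136/10 per unit): all 10 → value 136, running total 136.00
- option 2 (142/26 per unit): all 26 → value 142, running total 278.00
- option 4 (134/25 per unit): 13 of 25 → value 13×134/25 = 69.6800, running total 347.68
Total 347.68.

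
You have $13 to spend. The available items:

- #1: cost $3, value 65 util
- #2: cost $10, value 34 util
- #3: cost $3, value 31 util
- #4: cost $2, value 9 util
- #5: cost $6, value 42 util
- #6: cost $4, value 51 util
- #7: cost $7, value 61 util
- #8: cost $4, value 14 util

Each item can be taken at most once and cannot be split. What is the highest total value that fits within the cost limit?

Check high-value combinations within $13:
- #1+#5+#6: cost 3+6+4=13, value 65+42+51=158
- #1+#3+#7: cost 3+3+7=13, value 65+31+61=157
- #1+#3+#4+#6: cost 3+3+2+4=12, value 65+31+9+51=156
- #1+#3+#6: cost 3+3+4=10, value 65+31+51=147
- #1+#4+#6+#8: cost 3+2+4+4=13, value 65+9+51+14=139
Best: 158 util.

158 util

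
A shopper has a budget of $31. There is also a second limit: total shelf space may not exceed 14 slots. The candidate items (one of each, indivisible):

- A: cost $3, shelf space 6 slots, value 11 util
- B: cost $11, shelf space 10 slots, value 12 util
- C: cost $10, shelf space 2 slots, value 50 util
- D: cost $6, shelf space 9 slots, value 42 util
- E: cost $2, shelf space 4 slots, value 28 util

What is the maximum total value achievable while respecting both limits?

Feasible sets respecting both limits:
- C+D: cost 16, shelf space 11, value 92
- A+C+E: cost 15, shelf space 12, value 89
- C+E: cost 12, shelf space 6, value 78
Best: 92 util.

92 util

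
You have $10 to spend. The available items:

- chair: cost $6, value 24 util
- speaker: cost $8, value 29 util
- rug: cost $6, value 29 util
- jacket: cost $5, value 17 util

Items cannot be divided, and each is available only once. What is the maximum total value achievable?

29 util

Check high-value combinations within $10:
- rug: cost 6, value 29
- speaker: cost 8, value 29
- chair: cost 6, value 24
Best: 29 util.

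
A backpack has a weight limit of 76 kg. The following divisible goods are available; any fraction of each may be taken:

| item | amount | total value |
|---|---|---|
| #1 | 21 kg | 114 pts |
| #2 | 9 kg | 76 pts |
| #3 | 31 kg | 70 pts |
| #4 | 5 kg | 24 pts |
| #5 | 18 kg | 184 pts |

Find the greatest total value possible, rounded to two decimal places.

449.94

Take in order of value per unit:
- #5 (184/18 per unit): all 18 → value 184, running total 184.00
- #2 (76/9 per unit): all 9 → value 76, running total 260.00
- #1 (114/21 per unit): all 21 → value 114, running total 374.00
- #4 (24/5 per unit): all 5 → value 24, running total 398.00
- #3 (70/31 per unit): 23 of 31 → value 23×70/31 = 51.9355, running total 449.94
Total 449.94.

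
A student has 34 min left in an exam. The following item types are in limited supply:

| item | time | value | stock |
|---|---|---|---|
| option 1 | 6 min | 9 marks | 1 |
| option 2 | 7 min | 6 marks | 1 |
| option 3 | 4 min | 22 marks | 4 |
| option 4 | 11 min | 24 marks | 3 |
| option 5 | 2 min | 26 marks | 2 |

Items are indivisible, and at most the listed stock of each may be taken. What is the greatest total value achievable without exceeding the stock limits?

Top feasible selections:
- 4×option 3 + 1×option 4 + 2×option 5: time 31, value 164
- 1×option 1 + 1×option 2 + 4×option 3 + 2×option 5: time 33, value 155
- 1×option 1 + 3×option 3 + 1×option 4 + 2×option 5: time 33, value 151
Best: 164 marks.

164 marks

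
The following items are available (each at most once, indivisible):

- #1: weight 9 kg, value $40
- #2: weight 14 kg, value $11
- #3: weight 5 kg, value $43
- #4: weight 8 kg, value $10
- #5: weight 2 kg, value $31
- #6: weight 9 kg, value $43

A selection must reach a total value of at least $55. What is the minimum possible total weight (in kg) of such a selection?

Subsets with value ≥ 55, sorted by total weight:
- #3+#5: weight 7, value 74
- #5+#6: weight 11, value 74
- #1+#5: weight 11, value 71
Minimum weight: 7 kg.

7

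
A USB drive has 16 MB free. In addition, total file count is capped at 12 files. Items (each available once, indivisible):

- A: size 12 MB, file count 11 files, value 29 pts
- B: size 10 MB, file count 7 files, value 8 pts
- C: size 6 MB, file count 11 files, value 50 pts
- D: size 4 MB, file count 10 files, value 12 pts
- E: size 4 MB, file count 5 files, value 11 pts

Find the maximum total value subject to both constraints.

Feasible sets respecting both limits:
- C: size 6, file count 11, value 50
- A: size 12, file count 11, value 29
- B+E: size 14, file count 12, value 19
Best: 50 pts.

50 pts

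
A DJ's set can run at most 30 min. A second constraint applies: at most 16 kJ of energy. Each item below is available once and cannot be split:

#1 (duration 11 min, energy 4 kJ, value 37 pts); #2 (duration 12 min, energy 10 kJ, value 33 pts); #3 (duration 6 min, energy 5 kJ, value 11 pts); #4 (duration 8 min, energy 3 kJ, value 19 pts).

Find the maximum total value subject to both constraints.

Feasible sets respecting both limits:
- #1+#2: duration 23, energy 14, value 70
- #1+#3+#4: duration 25, energy 12, value 67
- #1+#4: duration 19, energy 7, value 56
Best: 70 pts.

70 pts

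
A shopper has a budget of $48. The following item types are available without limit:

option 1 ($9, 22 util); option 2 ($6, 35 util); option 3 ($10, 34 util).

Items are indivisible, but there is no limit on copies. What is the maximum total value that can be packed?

Best value-per-unit is option 2 at 35/6, and filling with it alone uses cost 8×6=48. No mix of the others beats 8×35 = 280.

280 util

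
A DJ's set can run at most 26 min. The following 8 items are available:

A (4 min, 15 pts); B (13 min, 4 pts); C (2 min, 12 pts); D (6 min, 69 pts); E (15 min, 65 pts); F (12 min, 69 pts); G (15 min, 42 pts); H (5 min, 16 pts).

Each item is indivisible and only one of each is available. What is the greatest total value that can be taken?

Check high-value combinations within 26 min:
- C+D+F+H: duration 2+6+12+5=25, value 12+69+69+16=166
- A+C+D+F: duration 4+2+6+12=24, value 15+12+69+69=165
- D+F+H: duration 6+12+5=23, value 69+69+16=154
- A+D+F: duration 4+6+12=22, value 15+69+69=153
Best: 166 pts.

166 pts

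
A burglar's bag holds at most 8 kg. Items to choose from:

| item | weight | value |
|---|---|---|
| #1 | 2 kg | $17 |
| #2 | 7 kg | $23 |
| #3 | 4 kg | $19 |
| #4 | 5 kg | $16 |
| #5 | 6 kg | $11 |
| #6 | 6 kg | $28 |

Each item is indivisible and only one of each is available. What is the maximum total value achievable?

Check high-value combinations within 8 kg:
- #1+#6: weight 2+6=8, value 17+28=45
- #1+#3: weight 2+4=6, value 17+19=36
- #1+#4: weight 2+5=7, value 17+16=33
Best: $45.

$45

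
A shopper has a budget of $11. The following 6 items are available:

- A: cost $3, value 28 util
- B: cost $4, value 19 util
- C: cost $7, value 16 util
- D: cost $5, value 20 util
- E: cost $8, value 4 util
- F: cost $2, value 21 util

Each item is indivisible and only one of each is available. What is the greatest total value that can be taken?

Check high-value combinations within $11:
- A+D+F: cost 3+5+2=10, value 28+20+21=69
- A+B+F: cost 3+4+2=9, value 28+19+21=68
- B+D+F: cost 4+5+2=11, value 19+20+21=60
Best: 69 util.

69 util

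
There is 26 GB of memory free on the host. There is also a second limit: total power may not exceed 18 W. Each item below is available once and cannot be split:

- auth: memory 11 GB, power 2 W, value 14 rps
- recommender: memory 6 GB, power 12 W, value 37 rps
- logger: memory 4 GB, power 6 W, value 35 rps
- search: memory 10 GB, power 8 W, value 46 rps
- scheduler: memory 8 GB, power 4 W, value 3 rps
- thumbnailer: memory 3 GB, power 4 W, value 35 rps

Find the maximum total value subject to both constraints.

Feasible sets respecting both limits:
- logger+search+thumbnailer: memory 17, power 18, value 116
- auth+logger+search: memory 25, power 16, value 95
- auth+search+thumbnailer: memory 24, power 14, value 95
Best: 116 rps.

116 rps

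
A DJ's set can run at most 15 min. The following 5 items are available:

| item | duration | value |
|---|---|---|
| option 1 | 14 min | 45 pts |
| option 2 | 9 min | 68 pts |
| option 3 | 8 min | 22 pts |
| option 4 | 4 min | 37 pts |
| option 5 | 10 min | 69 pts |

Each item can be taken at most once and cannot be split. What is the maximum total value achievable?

106 pts

Check high-value combinations within 15 min:
- option 4+option 5: duration 4+10=14, value 37+69=106
- option 2+option 4: duration 9+4=13, value 68+37=105
- option 5: duration 10, value 69
- option 2: duration 9, value 68
Best: 106 pts.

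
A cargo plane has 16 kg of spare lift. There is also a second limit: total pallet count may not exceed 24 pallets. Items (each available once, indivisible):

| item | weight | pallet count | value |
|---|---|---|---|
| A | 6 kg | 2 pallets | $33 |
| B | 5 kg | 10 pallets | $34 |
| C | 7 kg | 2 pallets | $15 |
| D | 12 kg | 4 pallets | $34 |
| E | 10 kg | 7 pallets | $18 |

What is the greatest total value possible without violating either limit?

Feasible sets respecting both limits:
- A+B: weight 11, pallet count 12, value 67
- B+E: weight 15, pallet count 17, value 52
- A+E: weight 16, pallet count 9, value 51
Best: $67.

$67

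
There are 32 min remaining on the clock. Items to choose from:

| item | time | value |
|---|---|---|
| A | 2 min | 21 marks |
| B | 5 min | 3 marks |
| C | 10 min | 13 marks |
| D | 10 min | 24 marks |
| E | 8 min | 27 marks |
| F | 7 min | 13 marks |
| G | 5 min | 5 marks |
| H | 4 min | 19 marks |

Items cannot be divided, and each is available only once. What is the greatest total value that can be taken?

Check high-value combinations within 32 min:
- A+D+E+F+H: time 2+10+8+7+4=31, value 21+24+27+13+19=104
- A+D+E+G+H: time 2+10+8+5+4=29, value 21+24+27+5+19=96
- A+B+D+E+H: time 2+5+10+8+4=29, value 21+3+24+27+19=94
Best: 104 marks.

104 marks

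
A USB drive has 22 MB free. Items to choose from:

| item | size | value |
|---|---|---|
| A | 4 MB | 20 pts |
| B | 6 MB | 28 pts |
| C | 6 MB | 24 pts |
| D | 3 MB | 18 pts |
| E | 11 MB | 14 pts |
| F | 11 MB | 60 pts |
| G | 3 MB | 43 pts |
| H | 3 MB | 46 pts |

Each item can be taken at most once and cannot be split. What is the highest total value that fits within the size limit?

169 pts

Check high-value combinations within 22 MB:
- A+F+G+H: size 4+11+3+3=21, value 20+60+43+46=169
- D+F+G+H: size 3+11+3+3=20, value 18+60+43+46=167
- A+B+C+G+H: size 4+6+6+3+3=22, value 20+28+24+43+46=161
Best: 169 pts.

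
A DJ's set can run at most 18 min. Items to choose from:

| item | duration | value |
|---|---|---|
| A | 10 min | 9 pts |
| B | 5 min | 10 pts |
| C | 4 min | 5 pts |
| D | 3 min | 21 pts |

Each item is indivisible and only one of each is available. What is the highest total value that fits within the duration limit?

40 pts

Check high-value combinations within 18 min:
- A+B+D: duration 10+5+3=18, value 9+10+21=40
- B+C+D: duration 5+4+3=12, value 10+5+21=36
- A+C+D: duration 10+4+3=17, value 9+5+21=35
- B+D: duration 5+3=8, value 10+21=31
Best: 40 pts.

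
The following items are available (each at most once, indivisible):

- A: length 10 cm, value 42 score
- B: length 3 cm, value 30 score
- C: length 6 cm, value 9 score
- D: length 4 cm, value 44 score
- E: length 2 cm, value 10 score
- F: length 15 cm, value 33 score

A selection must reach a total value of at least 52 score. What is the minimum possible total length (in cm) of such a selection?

Subsets with value ≥ 52, sorted by total length:
- D+E: length 6, value 54
- B+D: length 7, value 74
Minimum length: 6 cm.

6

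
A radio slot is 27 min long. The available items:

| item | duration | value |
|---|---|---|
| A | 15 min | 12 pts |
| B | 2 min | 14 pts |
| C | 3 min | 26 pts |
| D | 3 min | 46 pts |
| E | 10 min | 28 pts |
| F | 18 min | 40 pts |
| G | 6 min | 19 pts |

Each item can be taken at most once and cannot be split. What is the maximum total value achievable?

133 pts

This is a 0/1 knapsack; check combinations near the capacity.
- B+C+D+E+G: duration 2+3+3+10+6=24, value 14+26+46+28+19=133
- B+C+D+F: duration 2+3+3+18=26, value 14+26+46+40=126
- C+D+E+G: duration 3+3+10+6=22, value 26+46+28+19=119
Best: 133 pts.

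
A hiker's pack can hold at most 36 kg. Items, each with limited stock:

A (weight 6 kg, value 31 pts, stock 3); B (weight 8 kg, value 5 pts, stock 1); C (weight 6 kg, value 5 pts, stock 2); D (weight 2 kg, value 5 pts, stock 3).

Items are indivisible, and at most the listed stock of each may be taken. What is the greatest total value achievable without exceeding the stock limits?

118 pts

Best selections within weight 36 and stock limits:
- 3×A + 2×C + 3×D: weight 36, value 118
- 3×A + 1×C + 3×D: weight 30, value 113
- 3×A + 1×B + 3×D: weight 32, value 113
- 3×A + 2×C + 2×D: weight 34, value 113
Best: 118 pts.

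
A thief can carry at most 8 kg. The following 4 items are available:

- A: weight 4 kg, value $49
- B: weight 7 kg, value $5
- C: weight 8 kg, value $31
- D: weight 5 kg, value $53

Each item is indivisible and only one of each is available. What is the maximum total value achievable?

$53

Check high-value combinations within 8 kg:
- D: weight 5, value 53
- A: weight 4, value 49
- C: weight 8, value 31
- B: weight 7, value 5
Best: $53.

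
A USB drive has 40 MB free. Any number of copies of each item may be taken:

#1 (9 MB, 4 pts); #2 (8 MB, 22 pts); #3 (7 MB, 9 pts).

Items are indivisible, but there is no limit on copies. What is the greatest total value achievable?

110 pts

Best value-per-unit is #2 at 22/8, and filling with it alone uses size 5×8=40. No mix of the others beats 5×22 = 110.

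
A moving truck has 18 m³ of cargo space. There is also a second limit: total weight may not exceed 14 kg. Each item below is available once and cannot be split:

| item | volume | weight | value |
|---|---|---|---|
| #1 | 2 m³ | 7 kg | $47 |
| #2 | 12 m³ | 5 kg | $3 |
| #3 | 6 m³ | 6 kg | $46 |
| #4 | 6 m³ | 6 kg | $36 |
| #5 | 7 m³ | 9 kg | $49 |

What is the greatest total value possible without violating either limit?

Feasible sets respecting both limits:
- #1+#3: volume 8, weight 13, value 93
- #1+#4: volume 8, weight 13, value 83
- #3+#4: volume 12, weight 12, value 82
- #1+#2: volume 14, weight 12, value 50
Best: $93.

$93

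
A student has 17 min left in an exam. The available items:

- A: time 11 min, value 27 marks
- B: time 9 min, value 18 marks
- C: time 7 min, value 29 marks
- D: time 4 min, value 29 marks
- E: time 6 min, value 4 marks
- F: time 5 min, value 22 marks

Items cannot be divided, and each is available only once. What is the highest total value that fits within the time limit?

Check high-value combinations within 17 min:
- C+D+F: time 7+4+5=16, value 29+29+22=80
- C+D+E: time 7+4+6=17, value 29+29+4=62
- C+D: time 7+4=11, value 29+29=58
- A+D: time 11+4=15, value 27+29=56
- D+E+F: time 4+6+5=15, value 29+4+22=55
Best: 80 marks.

80 marks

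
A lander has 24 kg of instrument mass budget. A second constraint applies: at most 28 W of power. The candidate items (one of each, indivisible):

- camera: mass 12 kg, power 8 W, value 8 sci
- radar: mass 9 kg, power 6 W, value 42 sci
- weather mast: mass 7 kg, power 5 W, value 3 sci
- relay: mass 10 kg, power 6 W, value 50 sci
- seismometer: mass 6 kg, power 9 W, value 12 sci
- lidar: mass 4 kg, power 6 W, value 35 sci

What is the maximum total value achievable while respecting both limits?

Feasible sets respecting both limits:
- radar+relay+lidar: mass 23, power 18, value 127
- relay+seismometer+lidar: mass 20, power 21, value 97
- radar+relay: mass 19, power 12, value 92
Best: 127 sci.

127 sci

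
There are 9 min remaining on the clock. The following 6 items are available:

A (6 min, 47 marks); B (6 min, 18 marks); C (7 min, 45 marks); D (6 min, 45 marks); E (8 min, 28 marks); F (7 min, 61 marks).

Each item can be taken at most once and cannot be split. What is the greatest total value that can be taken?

Check high-value combinations within 9 min:
- F: time 7, value 61
- A: time 6, value 47
- D: time 6, value 45
- C: time 7, value 45
Best: 61 marks.

61 marks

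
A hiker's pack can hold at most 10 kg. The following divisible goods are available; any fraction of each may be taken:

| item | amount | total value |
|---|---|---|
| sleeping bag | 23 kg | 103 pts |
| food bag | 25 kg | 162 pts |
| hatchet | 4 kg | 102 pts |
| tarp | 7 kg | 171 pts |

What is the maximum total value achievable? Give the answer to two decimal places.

248.57

Take in order of value per unit:
- hatchet (102/4 per unit): all 4 → value 102, running total 102.00
- tarp (171/7 per unit): 6 of 7 → value 6×171/7 = 146.5714, running total 248.57
Total 248.57.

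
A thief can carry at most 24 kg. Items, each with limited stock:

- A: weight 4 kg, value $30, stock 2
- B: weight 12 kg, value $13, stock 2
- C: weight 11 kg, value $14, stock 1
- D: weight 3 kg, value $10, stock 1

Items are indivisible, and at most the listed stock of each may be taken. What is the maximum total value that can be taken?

$84

Best selections within weight 24 and stock limits:
- 2×A + 1×C + 1×D: weight 22, value 84
- 2×A + 1×B + 1×D: weight 23, value 83
- 2×A + 1×C: weight 19, value 74
- 2×A + 1×B: weight 20, value 73
Best: $84.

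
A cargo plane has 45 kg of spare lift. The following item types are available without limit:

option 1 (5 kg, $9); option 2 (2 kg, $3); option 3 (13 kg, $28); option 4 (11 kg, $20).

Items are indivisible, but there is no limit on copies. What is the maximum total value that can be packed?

Best value-per-unit is option 3 at 28/13; filling with it alone gives 3×28 = 84.
Optimal mix: 1×option 1 + 3×option 3 → weight 44, value 93.

$93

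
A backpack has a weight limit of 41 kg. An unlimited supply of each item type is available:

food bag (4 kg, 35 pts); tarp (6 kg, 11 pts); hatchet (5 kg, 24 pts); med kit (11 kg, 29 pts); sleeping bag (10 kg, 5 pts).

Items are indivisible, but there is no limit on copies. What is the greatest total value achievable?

350 pts

Best value-per-unit is food bag at 35/4, and filling with it alone uses weight 10×4=40. No mix of the others beats 10×35 = 350.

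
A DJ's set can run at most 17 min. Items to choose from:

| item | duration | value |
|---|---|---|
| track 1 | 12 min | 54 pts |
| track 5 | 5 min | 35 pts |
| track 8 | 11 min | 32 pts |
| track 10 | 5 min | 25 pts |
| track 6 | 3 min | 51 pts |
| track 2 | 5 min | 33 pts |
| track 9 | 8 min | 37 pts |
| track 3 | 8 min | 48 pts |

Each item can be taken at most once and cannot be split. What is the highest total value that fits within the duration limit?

134 pts

Check high-value combinations within 17 min:
- track 5+track 6+track 3: duration 5+3+8=16, value 35+51+48=134
- track 6+track 2+track 3: duration 3+5+8=16, value 51+33+48=132
- track 10+track 6+track 3: duration 5+3+8=16, value 25+51+48=124
- track 5+track 6+track 9: duration 5+3+8=16, value 35+51+37=123
- track 6+track 2+track 9: duration 3+5+8=16, value 51+33+37=121
Best: 134 pts.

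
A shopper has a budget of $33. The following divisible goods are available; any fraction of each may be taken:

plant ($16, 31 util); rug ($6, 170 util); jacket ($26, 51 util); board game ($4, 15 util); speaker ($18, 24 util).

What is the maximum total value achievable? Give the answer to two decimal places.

230.12

Take in order of value per unit:
- rug (170/6 per unit): all 6 → value 170, running total 170.00
- board game (15/4 per unit): all 4 → value 15, running total 185.00
- jacket (51/26 per unit): 23 of 26 → value 23×51/26 = 45.1154, running total 230.12
Total 230.12.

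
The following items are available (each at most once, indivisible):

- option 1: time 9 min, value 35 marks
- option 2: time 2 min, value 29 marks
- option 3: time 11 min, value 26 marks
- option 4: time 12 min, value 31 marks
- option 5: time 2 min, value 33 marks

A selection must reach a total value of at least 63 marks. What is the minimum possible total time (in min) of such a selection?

11

Subsets with value ≥ 63, sorted by total time:
- option 1+option 5: time 11, value 68
- option 1+option 2: time 11, value 64
Minimum time: 11 min.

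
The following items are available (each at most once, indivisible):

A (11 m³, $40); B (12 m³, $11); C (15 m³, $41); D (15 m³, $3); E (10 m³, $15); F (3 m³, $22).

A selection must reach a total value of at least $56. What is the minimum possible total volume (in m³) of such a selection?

14

Subsets with value ≥ 56, sorted by total volume:
- A+F: volume 14, value 62
- C+F: volume 18, value 63
Minimum volume: 14 m³.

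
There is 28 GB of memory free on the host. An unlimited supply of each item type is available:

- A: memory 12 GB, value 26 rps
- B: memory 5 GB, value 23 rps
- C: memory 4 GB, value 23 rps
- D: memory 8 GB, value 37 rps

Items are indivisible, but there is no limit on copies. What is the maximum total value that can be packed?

161 rps

Best value-per-unit is C at 23/4, and filling with it alone uses memory 7×4=28. No mix of the others beats 7×23 = 161.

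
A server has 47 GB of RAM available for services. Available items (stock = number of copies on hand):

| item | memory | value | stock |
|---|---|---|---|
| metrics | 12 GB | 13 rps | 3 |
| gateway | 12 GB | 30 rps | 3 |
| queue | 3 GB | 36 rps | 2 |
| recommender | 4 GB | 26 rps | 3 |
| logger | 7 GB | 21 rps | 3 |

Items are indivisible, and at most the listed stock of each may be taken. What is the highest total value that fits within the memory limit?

Best selections within memory 47 and stock limits:
- 1×gateway + 2×queue + 3×recommender + 2×logger: memory 44, value 222
- 1×gateway + 2×queue + 2×recommender + 3×logger: memory 47, value 217
Best: 222 rps.

222 rps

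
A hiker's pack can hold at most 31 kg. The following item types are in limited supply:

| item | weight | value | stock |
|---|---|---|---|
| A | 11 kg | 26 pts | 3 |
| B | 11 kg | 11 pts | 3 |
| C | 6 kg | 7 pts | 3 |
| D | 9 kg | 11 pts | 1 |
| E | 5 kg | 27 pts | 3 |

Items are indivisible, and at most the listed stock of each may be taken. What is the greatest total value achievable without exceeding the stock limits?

Top feasible selections:
- 1×A + 3×E: weight 26, value 107
- 1×C + 1×D + 3×E: weight 30, value 99
- 2×C + 3×E: weight 27, value 95
Best: 107 pts.

107 pts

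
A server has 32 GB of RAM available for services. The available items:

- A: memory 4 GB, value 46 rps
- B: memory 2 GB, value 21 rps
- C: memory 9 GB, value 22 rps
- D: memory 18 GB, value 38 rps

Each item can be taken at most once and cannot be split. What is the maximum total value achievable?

Check high-value combinations within 32 GB:
- A+C+D: memory 4+9+18=31, value 46+22+38=106
- A+B+D: memory 4+2+18=24, value 46+21+38=105
- A+B+C: memory 4+2+9=15, value 46+21+22=89
- A+D: memory 4+18=22, value 46+38=84
Best: 106 rps.

106 rps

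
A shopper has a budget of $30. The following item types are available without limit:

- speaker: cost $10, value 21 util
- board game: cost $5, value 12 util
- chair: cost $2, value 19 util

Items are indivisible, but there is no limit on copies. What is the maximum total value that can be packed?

Best value-per-unit is chair at 19/2, and filling with it alone uses cost 15×2=30. No mix of the others beats 15×19 = 285.

285 util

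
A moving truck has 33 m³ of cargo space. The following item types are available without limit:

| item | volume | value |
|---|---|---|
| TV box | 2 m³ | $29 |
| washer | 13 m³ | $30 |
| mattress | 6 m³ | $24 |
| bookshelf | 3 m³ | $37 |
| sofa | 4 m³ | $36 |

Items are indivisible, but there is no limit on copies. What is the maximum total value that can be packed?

$472

Best value-per-unit is TV box at 29/2; filling with it alone gives 16×29 = 464.
Optimal mix: 15×TV box + 1×bookshelf → volume 33, value 472.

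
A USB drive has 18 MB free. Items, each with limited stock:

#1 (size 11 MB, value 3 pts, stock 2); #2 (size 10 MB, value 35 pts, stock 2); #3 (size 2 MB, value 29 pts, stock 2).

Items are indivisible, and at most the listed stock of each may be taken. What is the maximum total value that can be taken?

93 pts

Best selections within size 18 and stock limits:
- 1×#2 + 2×#3: size 14, value 93
- 1×#2 + 1×#3: size 12, value 64
- 1×#1 + 2×#3: size 15, value 61
Best: 93 pts.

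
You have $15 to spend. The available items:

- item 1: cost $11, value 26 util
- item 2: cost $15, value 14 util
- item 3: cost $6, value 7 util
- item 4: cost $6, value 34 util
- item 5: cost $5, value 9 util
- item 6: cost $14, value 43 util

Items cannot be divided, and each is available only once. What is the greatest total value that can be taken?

Check high-value combinations within $15:
- item 4+item 5: cost 6+5=11, value 34+9=43
- item 6: cost 14, value 43
- item 3+item 4: cost 6+6=12, value 7+34=41
- item 4: cost 6, value 34
- item 1: cost 11, value 26
Best: 43 util.

43 util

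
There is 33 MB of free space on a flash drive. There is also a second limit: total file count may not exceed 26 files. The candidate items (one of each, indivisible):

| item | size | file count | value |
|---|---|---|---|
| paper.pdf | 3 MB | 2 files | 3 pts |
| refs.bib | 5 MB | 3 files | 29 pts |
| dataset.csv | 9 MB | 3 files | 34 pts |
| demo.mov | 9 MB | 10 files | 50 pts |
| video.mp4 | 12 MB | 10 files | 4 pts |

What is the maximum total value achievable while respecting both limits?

116 pts

Feasible sets respecting both limits:
- paper.pdf+refs.bib+dataset.csv+demo.mov: size 26, file count 18, value 116
- refs.bib+dataset.csv+demo.mov: size 23, file count 16, value 113
- paper.pdf+dataset.csv+demo.mov+video.mp4: size 33, file count 25, value 91
- dataset.csv+demo.mov+video.mp4: size 30, file count 23, value 88
Best: 116 pts.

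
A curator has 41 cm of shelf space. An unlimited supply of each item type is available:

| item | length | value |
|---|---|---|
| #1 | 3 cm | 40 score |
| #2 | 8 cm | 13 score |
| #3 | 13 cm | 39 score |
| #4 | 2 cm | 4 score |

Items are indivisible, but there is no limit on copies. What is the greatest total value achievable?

524 score

Best value-per-unit is #1 at 40/3; filling with it alone gives 13×40 = 520.
Optimal mix: 13×#1 + 1×#4 → length 41, value 524.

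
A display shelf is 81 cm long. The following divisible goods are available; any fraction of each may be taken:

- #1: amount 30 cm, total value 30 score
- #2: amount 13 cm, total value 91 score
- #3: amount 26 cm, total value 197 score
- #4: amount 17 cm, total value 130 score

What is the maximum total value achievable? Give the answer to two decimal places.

443.00

Take in order of value per unit:
- #4 (130/17 per unit): all 17 → value 130, running total 130.00
- #3 (197/26 per unit): all 26 → value 197, running total 327.00
- #2 (91/13 per unit): all 13 → value 91, running total 418.00
- #1 (30/30 per unit): 25 of 30 → value 25×30/30 = 25.0000, running total 443.00
Total 443.00.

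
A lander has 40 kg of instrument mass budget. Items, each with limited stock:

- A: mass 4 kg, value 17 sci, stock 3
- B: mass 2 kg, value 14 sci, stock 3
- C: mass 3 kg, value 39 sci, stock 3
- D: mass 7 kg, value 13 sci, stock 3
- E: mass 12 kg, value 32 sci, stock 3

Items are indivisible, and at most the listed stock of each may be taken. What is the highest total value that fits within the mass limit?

242 sci

Best selections within mass 40 and stock limits:
- 3×A + 3×B + 3×C + 1×E: mass 39, value 242
- 3×A + 2×B + 3×C + 1×E: mass 37, value 228
- 2×A + 3×B + 3×C + 1×E: mass 35, value 225
Best: 242 sci.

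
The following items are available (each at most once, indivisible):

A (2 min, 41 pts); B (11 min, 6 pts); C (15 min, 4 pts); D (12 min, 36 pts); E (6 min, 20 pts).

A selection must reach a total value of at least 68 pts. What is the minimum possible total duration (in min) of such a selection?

Subsets with value ≥ 68, sorted by total duration:
- A+D: duration 14, value 77
- A+D+E: duration 20, value 97
- A+B+D: duration 25, value 83
- A+C+D: duration 29, value 81
Minimum duration: 14 min.

14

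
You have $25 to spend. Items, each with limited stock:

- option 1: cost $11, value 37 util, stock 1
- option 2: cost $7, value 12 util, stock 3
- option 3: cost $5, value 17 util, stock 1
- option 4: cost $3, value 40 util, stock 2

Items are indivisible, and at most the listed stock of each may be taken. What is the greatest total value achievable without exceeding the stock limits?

Top feasible selections:
- 1×option 1 + 1×option 3 + 2×option 4: cost 22, value 134
- 1×option 1 + 1×option 2 + 2×option 4: cost 24, value 129
Best: 134 util.

134 util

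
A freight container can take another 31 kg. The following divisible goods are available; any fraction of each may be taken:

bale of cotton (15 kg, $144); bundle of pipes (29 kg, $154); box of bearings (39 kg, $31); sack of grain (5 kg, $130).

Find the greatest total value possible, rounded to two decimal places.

Take in order of value per unit:
- sack of grain (130/5 per unit): all 5 → value 130, running total 130.00
- bale of cotton (144/15 per unit): all 15 → value 144, running total 274.00
- bundle of pipes (154/29 per unit): 11 of 29 → value 11×154/29 = 58.4138, running total 332.41
Total 332.41.

332.41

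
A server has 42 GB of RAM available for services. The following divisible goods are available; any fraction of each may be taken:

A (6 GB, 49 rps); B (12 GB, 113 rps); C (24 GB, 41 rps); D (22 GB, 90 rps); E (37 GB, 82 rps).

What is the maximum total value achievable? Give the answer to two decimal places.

256.43

Take in order of value per unit:
- B (113/12 per unit): all 12 → value 113, running total 113.00
- A (49/6 per unit): all 6 → value 49, running total 162.00
- D (90/22 per unit): all 22 → value 90, running total 252.00
- E (82/37 per unit): 2 of 37 → value 2×82/37 = 4.4324, running total 256.43
Total 256.43.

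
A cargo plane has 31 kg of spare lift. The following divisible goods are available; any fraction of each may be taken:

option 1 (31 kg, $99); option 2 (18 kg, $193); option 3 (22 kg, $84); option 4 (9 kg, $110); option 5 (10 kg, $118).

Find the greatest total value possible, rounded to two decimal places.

356.67

Take in order of value per unit:
- option 4 (110/9 per unit): all 9 → value 110, running total 110.00
- option 5 (118/10 per unit): all 10 → value 118, running total 228.00
- option 2 (193/18 per unit): 12 of 18 → value 12×193/18 = 128.6667, running total 356.67
Total 356.67.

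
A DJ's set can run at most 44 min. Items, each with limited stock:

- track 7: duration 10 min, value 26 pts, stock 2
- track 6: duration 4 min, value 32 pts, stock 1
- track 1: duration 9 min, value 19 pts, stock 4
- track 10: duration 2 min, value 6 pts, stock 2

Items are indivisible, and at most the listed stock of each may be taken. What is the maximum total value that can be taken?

128 pts

Best selections within duration 44 and stock limits:
- 2×track 7 + 1×track 6 + 2×track 1 + 1×track 10: duration 44, value 128
- 2×track 7 + 1×track 6 + 2×track 1: duration 42, value 122
- 1×track 7 + 1×track 6 + 3×track 1 + 1×track 10: duration 43, value 121
Best: 128 pts.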